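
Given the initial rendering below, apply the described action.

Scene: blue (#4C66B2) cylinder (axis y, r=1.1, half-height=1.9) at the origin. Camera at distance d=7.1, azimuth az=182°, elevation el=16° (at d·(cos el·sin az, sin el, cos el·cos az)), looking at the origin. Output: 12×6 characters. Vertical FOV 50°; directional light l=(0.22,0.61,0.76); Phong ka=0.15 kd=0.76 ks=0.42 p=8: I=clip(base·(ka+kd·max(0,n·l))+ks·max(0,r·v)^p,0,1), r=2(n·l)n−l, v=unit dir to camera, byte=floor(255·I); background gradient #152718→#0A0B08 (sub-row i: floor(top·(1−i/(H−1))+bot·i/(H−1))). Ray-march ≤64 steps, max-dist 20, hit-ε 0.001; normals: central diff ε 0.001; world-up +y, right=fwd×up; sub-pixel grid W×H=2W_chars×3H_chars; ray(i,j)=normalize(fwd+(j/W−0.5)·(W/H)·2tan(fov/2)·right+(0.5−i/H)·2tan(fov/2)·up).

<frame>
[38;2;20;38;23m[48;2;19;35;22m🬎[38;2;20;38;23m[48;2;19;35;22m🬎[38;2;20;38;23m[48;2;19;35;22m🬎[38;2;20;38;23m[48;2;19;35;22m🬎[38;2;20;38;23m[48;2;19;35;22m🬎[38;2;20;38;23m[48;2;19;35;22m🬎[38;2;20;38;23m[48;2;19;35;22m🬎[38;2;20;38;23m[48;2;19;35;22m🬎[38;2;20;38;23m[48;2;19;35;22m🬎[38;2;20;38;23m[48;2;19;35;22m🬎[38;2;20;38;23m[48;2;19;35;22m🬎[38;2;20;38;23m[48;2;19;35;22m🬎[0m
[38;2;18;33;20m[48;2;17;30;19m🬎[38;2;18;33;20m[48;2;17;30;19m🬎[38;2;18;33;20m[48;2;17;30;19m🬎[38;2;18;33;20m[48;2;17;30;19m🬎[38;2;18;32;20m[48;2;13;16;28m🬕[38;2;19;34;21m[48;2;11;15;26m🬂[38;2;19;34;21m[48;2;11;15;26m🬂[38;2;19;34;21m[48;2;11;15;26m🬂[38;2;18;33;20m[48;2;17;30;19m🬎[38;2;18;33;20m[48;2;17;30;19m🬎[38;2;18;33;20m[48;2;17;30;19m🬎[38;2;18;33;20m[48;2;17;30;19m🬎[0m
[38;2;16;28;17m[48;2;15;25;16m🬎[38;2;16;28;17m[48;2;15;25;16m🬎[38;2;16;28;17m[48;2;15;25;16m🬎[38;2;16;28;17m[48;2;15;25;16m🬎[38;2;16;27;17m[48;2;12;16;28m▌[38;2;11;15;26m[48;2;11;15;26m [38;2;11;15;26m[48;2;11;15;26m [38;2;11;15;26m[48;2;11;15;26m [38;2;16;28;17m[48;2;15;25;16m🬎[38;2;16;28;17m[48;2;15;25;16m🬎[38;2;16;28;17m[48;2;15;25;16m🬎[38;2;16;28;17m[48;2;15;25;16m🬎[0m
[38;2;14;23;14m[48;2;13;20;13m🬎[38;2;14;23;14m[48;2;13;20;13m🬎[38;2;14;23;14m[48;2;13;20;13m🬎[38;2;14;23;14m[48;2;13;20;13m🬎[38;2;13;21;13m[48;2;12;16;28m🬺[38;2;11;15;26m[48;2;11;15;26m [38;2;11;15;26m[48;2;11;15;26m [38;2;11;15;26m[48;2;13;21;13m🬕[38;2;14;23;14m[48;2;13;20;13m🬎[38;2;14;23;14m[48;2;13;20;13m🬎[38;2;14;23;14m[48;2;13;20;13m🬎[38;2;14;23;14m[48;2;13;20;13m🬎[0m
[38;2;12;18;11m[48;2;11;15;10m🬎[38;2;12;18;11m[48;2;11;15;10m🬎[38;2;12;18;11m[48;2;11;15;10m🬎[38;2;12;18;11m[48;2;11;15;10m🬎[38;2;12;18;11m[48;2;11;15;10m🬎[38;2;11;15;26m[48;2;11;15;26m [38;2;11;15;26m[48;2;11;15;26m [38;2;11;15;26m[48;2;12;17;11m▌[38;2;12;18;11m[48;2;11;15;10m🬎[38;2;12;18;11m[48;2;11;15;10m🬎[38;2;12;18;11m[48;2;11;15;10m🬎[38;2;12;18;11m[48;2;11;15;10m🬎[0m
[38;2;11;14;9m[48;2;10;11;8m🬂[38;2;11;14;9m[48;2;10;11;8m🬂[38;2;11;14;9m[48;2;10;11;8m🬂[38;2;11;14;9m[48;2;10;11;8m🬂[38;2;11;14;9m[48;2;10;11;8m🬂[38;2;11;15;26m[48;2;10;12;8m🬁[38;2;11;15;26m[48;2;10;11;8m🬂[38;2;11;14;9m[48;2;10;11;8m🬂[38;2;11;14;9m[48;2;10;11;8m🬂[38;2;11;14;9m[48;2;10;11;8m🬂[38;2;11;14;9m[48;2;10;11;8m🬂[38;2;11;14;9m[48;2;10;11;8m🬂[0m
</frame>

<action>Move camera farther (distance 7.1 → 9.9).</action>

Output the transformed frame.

<frame>
[38;2;20;38;23m[48;2;19;35;22m🬎[38;2;20;38;23m[48;2;19;35;22m🬎[38;2;20;38;23m[48;2;19;35;22m🬎[38;2;20;38;23m[48;2;19;35;22m🬎[38;2;20;38;23m[48;2;19;35;22m🬎[38;2;20;38;23m[48;2;19;35;22m🬎[38;2;20;38;23m[48;2;19;35;22m🬎[38;2;20;38;23m[48;2;19;35;22m🬎[38;2;20;38;23m[48;2;19;35;22m🬎[38;2;20;38;23m[48;2;19;35;22m🬎[38;2;20;38;23m[48;2;19;35;22m🬎[38;2;20;38;23m[48;2;19;35;22m🬎[0m
[38;2;18;33;20m[48;2;17;30;19m🬎[38;2;18;33;20m[48;2;17;30;19m🬎[38;2;18;33;20m[48;2;17;30;19m🬎[38;2;18;33;20m[48;2;17;30;19m🬎[38;2;18;33;20m[48;2;17;30;19m🬎[38;2;18;33;20m[48;2;17;30;19m🬎[38;2;18;33;20m[48;2;17;30;19m🬎[38;2;18;33;20m[48;2;17;30;19m🬎[38;2;18;33;20m[48;2;17;30;19m🬎[38;2;18;33;20m[48;2;17;30;19m🬎[38;2;18;33;20m[48;2;17;30;19m🬎[38;2;18;33;20m[48;2;17;30;19m🬎[0m
[38;2;16;28;17m[48;2;15;25;16m🬎[38;2;16;28;17m[48;2;15;25;16m🬎[38;2;16;28;17m[48;2;15;25;16m🬎[38;2;16;28;17m[48;2;15;25;16m🬎[38;2;16;28;17m[48;2;15;25;16m🬎[38;2;11;15;26m[48;2;11;15;26m [38;2;11;15;26m[48;2;11;15;26m [38;2;11;15;26m[48;2;16;27;17m▌[38;2;16;28;17m[48;2;15;25;16m🬎[38;2;16;28;17m[48;2;15;25;16m🬎[38;2;16;28;17m[48;2;15;25;16m🬎[38;2;16;28;17m[48;2;15;25;16m🬎[0m
[38;2;14;23;14m[48;2;13;20;13m🬎[38;2;14;23;14m[48;2;13;20;13m🬎[38;2;14;23;14m[48;2;13;20;13m🬎[38;2;14;23;14m[48;2;13;20;13m🬎[38;2;14;23;14m[48;2;13;20;13m🬎[38;2;11;15;26m[48;2;11;15;26m [38;2;11;15;26m[48;2;11;15;26m [38;2;11;15;26m[48;2;14;22;14m▌[38;2;14;23;14m[48;2;13;20;13m🬎[38;2;14;23;14m[48;2;13;20;13m🬎[38;2;14;23;14m[48;2;13;20;13m🬎[38;2;14;23;14m[48;2;13;20;13m🬎[0m
[38;2;12;18;11m[48;2;11;15;10m🬎[38;2;12;18;11m[48;2;11;15;10m🬎[38;2;12;18;11m[48;2;11;15;10m🬎[38;2;12;18;11m[48;2;11;15;10m🬎[38;2;12;18;11m[48;2;11;15;10m🬎[38;2;11;15;26m[48;2;11;15;10m🬊[38;2;11;15;26m[48;2;11;15;10m🬎[38;2;11;15;26m[48;2;11;16;10m🬀[38;2;12;18;11m[48;2;11;15;10m🬎[38;2;12;18;11m[48;2;11;15;10m🬎[38;2;12;18;11m[48;2;11;15;10m🬎[38;2;12;18;11m[48;2;11;15;10m🬎[0m
[38;2;11;14;9m[48;2;10;11;8m🬂[38;2;11;14;9m[48;2;10;11;8m🬂[38;2;11;14;9m[48;2;10;11;8m🬂[38;2;11;14;9m[48;2;10;11;8m🬂[38;2;11;14;9m[48;2;10;11;8m🬂[38;2;11;14;9m[48;2;10;11;8m🬂[38;2;11;14;9m[48;2;10;11;8m🬂[38;2;11;14;9m[48;2;10;11;8m🬂[38;2;11;14;9m[48;2;10;11;8m🬂[38;2;11;14;9m[48;2;10;11;8m🬂[38;2;11;14;9m[48;2;10;11;8m🬂[38;2;11;14;9m[48;2;10;11;8m🬂[0m
</frame>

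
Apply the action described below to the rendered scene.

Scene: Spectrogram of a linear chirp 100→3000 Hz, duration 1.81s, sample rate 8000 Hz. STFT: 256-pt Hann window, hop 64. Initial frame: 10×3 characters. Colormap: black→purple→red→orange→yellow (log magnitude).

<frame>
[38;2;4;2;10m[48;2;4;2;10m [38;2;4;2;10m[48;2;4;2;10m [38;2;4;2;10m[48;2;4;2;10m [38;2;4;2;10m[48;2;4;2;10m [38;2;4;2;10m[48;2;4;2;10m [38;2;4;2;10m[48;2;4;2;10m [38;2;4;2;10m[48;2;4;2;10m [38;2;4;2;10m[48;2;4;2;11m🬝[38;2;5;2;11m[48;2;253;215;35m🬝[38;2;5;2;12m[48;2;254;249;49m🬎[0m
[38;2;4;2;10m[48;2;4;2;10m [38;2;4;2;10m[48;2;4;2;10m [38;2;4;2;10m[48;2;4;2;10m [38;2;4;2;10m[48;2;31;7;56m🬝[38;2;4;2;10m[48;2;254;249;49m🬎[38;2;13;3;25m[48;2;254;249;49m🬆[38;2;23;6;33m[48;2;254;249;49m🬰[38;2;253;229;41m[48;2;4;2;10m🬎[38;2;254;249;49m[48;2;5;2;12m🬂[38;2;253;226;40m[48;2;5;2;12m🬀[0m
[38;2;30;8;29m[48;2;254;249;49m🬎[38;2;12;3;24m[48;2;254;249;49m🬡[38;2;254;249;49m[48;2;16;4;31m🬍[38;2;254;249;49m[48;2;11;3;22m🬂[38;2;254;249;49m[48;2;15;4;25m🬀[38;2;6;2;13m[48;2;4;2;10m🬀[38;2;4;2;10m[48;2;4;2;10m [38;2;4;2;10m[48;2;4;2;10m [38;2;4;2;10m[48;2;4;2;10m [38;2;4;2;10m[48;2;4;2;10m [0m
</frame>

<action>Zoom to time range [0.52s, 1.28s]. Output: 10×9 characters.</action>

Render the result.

<frame>
[38;2;4;2;10m[48;2;4;2;10m [38;2;4;2;10m[48;2;4;2;10m [38;2;4;2;10m[48;2;4;2;10m [38;2;4;2;10m[48;2;4;2;10m [38;2;4;2;10m[48;2;4;2;10m [38;2;4;2;10m[48;2;4;2;10m [38;2;4;2;10m[48;2;4;2;10m [38;2;4;2;10m[48;2;4;2;10m [38;2;4;2;10m[48;2;4;2;10m [38;2;4;2;10m[48;2;4;2;10m [0m
[38;2;4;2;10m[48;2;4;2;10m [38;2;4;2;10m[48;2;4;2;10m [38;2;4;2;10m[48;2;4;2;10m [38;2;4;2;10m[48;2;4;2;10m [38;2;4;2;10m[48;2;4;2;10m [38;2;4;2;10m[48;2;4;2;10m [38;2;4;2;10m[48;2;4;2;10m [38;2;4;2;10m[48;2;4;2;10m [38;2;4;2;10m[48;2;4;2;10m [38;2;4;2;10m[48;2;4;2;10m [0m
[38;2;4;2;10m[48;2;4;2;10m [38;2;4;2;10m[48;2;4;2;10m [38;2;4;2;10m[48;2;4;2;10m [38;2;4;2;10m[48;2;4;2;10m [38;2;4;2;10m[48;2;4;2;10m [38;2;4;2;10m[48;2;4;2;10m [38;2;4;2;10m[48;2;4;2;10m [38;2;4;2;10m[48;2;4;2;10m [38;2;4;2;10m[48;2;4;2;10m [38;2;4;2;10m[48;2;4;2;10m [0m
[38;2;4;2;10m[48;2;4;2;10m [38;2;4;2;10m[48;2;4;2;10m [38;2;4;2;10m[48;2;4;2;10m [38;2;4;2;10m[48;2;4;2;10m [38;2;4;2;10m[48;2;4;2;10m [38;2;4;2;10m[48;2;4;2;10m [38;2;4;2;10m[48;2;4;2;10m [38;2;4;2;10m[48;2;4;2;10m [38;2;4;2;10m[48;2;5;2;12m🬝[38;2;4;2;11m[48;2;16;4;30m🬝[0m
[38;2;4;2;10m[48;2;4;2;10m [38;2;4;2;10m[48;2;4;2;10m [38;2;4;2;10m[48;2;4;2;10m [38;2;4;2;10m[48;2;4;2;10m [38;2;4;2;10m[48;2;5;2;12m🬝[38;2;4;2;11m[48;2;14;4;28m🬝[38;2;20;5;27m[48;2;252;203;30m🬝[38;2;40;10;35m[48;2;254;249;49m🬎[38;2;19;5;35m[48;2;253;224;39m🬂[38;2;248;216;45m[48;2;23;5;42m🬎[0m
[38;2;4;2;10m[48;2;5;2;11m🬝[38;2;4;2;10m[48;2;10;3;20m🬝[38;2;8;2;17m[48;2;214;80;59m🬝[38;2;13;3;26m[48;2;254;249;49m🬎[38;2;11;3;22m[48;2;251;222;40m🬂[38;2;254;243;46m[48;2;94;24;65m🬍[38;2;253;235;43m[48;2;16;4;31m🬆[38;2;254;234;43m[48;2;20;5;30m🬀[38;2;15;4;28m[48;2;4;2;11m🬀[38;2;5;2;12m[48;2;4;2;10m🬀[0m
[38;2;56;14;43m[48;2;254;248;49m🬆[38;2;250;218;41m[48;2;68;16;72m🬜[38;2;253;226;40m[48;2;22;5;40m🬆[38;2;246;189;36m[48;2;7;2;15m🬂[38;2;30;7;53m[48;2;5;2;12m🬀[38;2;6;2;13m[48;2;4;2;10m🬀[38;2;4;2;10m[48;2;4;2;10m [38;2;4;2;10m[48;2;4;2;10m [38;2;4;2;10m[48;2;4;2;10m [38;2;4;2;10m[48;2;4;2;10m [0m
[38;2;51;11;89m[48;2;6;2;14m🬀[38;2;7;2;16m[48;2;4;2;10m🬀[38;2;4;2;11m[48;2;4;2;10m🬀[38;2;4;2;10m[48;2;4;2;10m [38;2;4;2;10m[48;2;4;2;10m [38;2;4;2;10m[48;2;4;2;10m [38;2;4;2;10m[48;2;4;2;10m [38;2;4;2;10m[48;2;4;2;10m [38;2;4;2;10m[48;2;4;2;10m [38;2;4;2;10m[48;2;4;2;10m [0m
[38;2;4;2;10m[48;2;4;2;10m [38;2;4;2;10m[48;2;4;2;10m [38;2;4;2;10m[48;2;4;2;10m [38;2;4;2;10m[48;2;4;2;10m [38;2;4;2;10m[48;2;4;2;10m [38;2;4;2;10m[48;2;4;2;10m [38;2;4;2;10m[48;2;4;2;10m [38;2;4;2;10m[48;2;4;2;10m [38;2;4;2;10m[48;2;4;2;10m [38;2;4;2;10m[48;2;4;2;10m [0m
</frame>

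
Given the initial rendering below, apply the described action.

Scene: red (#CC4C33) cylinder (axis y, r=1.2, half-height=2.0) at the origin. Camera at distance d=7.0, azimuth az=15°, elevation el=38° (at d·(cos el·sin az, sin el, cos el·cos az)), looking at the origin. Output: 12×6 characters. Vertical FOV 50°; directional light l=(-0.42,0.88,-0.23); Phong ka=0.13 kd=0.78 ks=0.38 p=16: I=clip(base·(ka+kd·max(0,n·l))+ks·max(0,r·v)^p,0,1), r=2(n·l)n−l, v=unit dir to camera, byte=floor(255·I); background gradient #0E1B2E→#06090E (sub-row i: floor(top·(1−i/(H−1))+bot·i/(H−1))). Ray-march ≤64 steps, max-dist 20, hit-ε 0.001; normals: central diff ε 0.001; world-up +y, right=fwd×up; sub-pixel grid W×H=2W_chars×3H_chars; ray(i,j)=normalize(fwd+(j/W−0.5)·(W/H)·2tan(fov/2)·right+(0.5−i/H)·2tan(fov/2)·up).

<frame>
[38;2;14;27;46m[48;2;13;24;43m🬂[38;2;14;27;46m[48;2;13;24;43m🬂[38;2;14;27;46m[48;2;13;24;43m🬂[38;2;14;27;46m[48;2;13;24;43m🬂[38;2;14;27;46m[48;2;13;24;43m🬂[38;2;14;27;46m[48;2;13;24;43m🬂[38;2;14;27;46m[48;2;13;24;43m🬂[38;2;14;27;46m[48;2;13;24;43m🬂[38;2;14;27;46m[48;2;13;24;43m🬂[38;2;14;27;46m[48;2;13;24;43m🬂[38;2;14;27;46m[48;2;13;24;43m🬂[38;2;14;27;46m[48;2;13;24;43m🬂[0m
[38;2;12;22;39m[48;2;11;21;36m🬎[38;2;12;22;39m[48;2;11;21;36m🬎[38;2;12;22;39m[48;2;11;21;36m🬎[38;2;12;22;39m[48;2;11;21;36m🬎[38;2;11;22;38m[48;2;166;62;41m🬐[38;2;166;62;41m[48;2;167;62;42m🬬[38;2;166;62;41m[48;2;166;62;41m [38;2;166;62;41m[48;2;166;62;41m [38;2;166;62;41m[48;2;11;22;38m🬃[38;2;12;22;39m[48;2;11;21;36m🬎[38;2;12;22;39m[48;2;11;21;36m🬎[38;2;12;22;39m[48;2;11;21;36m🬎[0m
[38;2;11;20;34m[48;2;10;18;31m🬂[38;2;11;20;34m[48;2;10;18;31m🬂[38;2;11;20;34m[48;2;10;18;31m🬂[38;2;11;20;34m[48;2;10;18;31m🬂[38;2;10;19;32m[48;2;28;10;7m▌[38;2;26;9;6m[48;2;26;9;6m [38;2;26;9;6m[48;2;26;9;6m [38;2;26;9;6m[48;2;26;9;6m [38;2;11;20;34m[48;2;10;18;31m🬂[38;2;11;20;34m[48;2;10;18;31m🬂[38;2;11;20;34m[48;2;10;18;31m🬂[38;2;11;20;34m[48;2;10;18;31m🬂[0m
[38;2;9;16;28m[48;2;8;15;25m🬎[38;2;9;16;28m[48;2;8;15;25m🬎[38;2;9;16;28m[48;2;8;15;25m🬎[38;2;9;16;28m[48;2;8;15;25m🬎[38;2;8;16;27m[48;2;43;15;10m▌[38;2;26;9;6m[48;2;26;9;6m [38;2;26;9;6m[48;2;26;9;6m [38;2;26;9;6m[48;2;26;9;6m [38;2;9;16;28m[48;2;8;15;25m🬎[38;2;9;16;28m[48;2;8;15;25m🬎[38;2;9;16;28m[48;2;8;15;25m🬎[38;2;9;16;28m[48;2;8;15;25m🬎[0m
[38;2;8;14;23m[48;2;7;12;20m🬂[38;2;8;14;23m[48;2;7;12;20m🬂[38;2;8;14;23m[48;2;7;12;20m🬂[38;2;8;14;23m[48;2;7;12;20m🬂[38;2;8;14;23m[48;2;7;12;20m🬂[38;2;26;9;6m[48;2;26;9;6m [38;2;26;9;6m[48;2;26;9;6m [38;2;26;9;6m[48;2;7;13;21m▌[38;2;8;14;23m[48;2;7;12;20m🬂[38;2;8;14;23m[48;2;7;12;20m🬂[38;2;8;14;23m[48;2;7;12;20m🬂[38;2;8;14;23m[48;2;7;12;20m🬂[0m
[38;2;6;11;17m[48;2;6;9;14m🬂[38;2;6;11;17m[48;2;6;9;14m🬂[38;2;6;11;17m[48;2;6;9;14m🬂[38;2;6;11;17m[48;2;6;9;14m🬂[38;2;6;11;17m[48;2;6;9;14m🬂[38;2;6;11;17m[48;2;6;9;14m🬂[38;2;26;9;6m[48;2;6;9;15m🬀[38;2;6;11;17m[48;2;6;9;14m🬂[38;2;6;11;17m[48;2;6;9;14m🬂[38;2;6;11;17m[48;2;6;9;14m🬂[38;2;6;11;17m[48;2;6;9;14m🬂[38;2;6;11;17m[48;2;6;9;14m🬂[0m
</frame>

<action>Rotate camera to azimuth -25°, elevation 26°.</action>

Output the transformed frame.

<frame>
[38;2;14;27;46m[48;2;13;24;43m🬂[38;2;14;27;46m[48;2;13;24;43m🬂[38;2;14;27;46m[48;2;13;24;43m🬂[38;2;14;27;46m[48;2;13;24;43m🬂[38;2;14;27;46m[48;2;13;24;43m🬂[38;2;14;27;46m[48;2;13;24;43m🬂[38;2;14;27;46m[48;2;13;24;43m🬂[38;2;14;27;46m[48;2;13;24;43m🬂[38;2;14;27;46m[48;2;13;24;43m🬂[38;2;14;27;46m[48;2;13;24;43m🬂[38;2;14;27;46m[48;2;13;24;43m🬂[38;2;14;27;46m[48;2;13;24;43m🬂[0m
[38;2;12;22;39m[48;2;11;21;36m🬎[38;2;12;22;39m[48;2;11;21;36m🬎[38;2;12;22;39m[48;2;11;21;36m🬎[38;2;12;22;39m[48;2;11;21;36m🬎[38;2;11;22;38m[48;2;76;28;18m🬕[38;2;166;62;41m[48;2;47;17;11m🬎[38;2;166;62;41m[48;2;26;9;6m🬎[38;2;166;62;41m[48;2;22;12;14m🬄[38;2;12;22;39m[48;2;11;21;36m🬎[38;2;12;22;39m[48;2;11;21;36m🬎[38;2;12;22;39m[48;2;11;21;36m🬎[38;2;12;22;39m[48;2;11;21;36m🬎[0m
[38;2;11;20;34m[48;2;10;18;31m🬂[38;2;11;20;34m[48;2;10;18;31m🬂[38;2;11;20;34m[48;2;10;18;31m🬂[38;2;11;20;34m[48;2;10;18;31m🬂[38;2;10;19;32m[48;2;80;29;19m▌[38;2;39;14;9m[48;2;58;21;14m▐[38;2;26;9;6m[48;2;26;9;6m [38;2;26;9;6m[48;2;26;9;6m [38;2;11;20;34m[48;2;10;18;31m🬂[38;2;11;20;34m[48;2;10;18;31m🬂[38;2;11;20;34m[48;2;10;18;31m🬂[38;2;11;20;34m[48;2;10;18;31m🬂[0m
[38;2;9;16;28m[48;2;8;15;25m🬎[38;2;9;16;28m[48;2;8;15;25m🬎[38;2;9;16;28m[48;2;8;15;25m🬎[38;2;9;16;28m[48;2;8;15;25m🬎[38;2;8;16;27m[48;2;86;32;21m▌[38;2;40;15;10m[48;2;61;22;15m▐[38;2;26;9;6m[48;2;26;9;6m [38;2;26;9;6m[48;2;26;9;6m [38;2;9;16;28m[48;2;8;15;25m🬎[38;2;9;16;28m[48;2;8;15;25m🬎[38;2;9;16;28m[48;2;8;15;25m🬎[38;2;9;16;28m[48;2;8;15;25m🬎[0m
[38;2;8;14;23m[48;2;7;12;20m🬂[38;2;8;14;23m[48;2;7;12;20m🬂[38;2;8;14;23m[48;2;7;12;20m🬂[38;2;8;14;23m[48;2;7;12;20m🬂[38;2;94;35;23m[48;2;7;12;20m🬉[38;2;42;15;10m[48;2;65;23;16m▐[38;2;26;9;6m[48;2;26;9;6m [38;2;26;9;6m[48;2;7;12;19m🬝[38;2;8;14;23m[48;2;7;12;20m🬂[38;2;8;14;23m[48;2;7;12;20m🬂[38;2;8;14;23m[48;2;7;12;20m🬂[38;2;8;14;23m[48;2;7;12;20m🬂[0m
[38;2;6;11;17m[48;2;6;9;14m🬂[38;2;6;11;17m[48;2;6;9;14m🬂[38;2;6;11;17m[48;2;6;9;14m🬂[38;2;6;11;17m[48;2;6;9;14m🬂[38;2;6;11;17m[48;2;6;9;14m🬂[38;2;55;20;13m[48;2;6;9;14m🬂[38;2;26;9;6m[48;2;6;9;14m🬂[38;2;26;9;6m[48;2;6;9;15m🬀[38;2;6;11;17m[48;2;6;9;14m🬂[38;2;6;11;17m[48;2;6;9;14m🬂[38;2;6;11;17m[48;2;6;9;14m🬂[38;2;6;11;17m[48;2;6;9;14m🬂[0m
</frame>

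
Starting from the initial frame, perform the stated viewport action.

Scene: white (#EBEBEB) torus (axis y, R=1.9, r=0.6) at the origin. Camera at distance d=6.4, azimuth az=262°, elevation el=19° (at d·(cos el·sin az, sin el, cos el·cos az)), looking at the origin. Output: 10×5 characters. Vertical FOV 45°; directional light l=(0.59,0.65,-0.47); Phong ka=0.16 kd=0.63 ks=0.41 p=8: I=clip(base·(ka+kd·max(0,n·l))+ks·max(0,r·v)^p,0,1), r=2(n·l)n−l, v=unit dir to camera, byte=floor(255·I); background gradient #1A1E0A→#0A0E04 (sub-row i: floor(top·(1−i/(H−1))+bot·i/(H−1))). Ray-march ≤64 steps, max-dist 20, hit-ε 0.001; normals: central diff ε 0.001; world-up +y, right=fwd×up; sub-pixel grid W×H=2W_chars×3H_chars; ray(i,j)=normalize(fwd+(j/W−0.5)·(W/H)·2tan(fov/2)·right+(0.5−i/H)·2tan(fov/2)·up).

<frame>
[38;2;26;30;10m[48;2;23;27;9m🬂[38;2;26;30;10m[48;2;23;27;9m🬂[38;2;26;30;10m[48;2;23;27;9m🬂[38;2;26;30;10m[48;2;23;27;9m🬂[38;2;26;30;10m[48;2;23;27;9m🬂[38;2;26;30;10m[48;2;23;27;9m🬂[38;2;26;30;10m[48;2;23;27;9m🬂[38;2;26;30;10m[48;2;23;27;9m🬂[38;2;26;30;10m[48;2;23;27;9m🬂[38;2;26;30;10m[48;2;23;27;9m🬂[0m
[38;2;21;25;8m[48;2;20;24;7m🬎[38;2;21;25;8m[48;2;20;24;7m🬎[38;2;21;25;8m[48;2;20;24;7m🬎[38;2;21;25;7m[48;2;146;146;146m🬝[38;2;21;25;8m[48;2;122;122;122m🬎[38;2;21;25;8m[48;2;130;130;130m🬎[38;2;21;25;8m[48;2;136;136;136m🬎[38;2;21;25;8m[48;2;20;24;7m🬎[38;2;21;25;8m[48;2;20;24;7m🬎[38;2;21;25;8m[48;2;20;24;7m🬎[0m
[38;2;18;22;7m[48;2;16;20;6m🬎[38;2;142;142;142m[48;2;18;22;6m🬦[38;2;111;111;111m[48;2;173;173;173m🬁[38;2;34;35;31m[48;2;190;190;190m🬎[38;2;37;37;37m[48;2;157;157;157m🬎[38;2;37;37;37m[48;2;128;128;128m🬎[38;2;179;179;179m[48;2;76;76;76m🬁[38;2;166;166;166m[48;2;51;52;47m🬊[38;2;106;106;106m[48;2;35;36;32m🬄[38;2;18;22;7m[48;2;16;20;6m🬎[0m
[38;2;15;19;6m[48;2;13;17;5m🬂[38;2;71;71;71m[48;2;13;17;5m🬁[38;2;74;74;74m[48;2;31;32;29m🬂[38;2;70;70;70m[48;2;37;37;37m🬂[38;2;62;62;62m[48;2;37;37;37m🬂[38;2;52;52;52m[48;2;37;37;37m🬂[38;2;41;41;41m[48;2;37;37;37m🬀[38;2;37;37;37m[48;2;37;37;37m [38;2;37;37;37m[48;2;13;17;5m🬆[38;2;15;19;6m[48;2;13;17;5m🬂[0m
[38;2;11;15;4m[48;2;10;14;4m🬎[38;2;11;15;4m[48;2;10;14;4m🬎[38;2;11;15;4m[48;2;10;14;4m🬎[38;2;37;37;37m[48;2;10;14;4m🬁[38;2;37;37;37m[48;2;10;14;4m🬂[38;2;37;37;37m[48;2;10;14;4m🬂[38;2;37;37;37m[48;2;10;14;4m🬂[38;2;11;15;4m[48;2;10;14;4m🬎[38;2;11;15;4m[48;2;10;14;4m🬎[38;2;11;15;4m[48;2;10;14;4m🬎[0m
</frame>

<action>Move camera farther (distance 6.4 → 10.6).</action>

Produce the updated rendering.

<frame>
[38;2;26;30;10m[48;2;23;27;9m🬂[38;2;26;30;10m[48;2;23;27;9m🬂[38;2;26;30;10m[48;2;23;27;9m🬂[38;2;26;30;10m[48;2;23;27;9m🬂[38;2;26;30;10m[48;2;23;27;9m🬂[38;2;26;30;10m[48;2;23;27;9m🬂[38;2;26;30;10m[48;2;23;27;9m🬂[38;2;26;30;10m[48;2;23;27;9m🬂[38;2;26;30;10m[48;2;23;27;9m🬂[38;2;26;30;10m[48;2;23;27;9m🬂[0m
[38;2;21;25;8m[48;2;20;24;7m🬎[38;2;21;25;8m[48;2;20;24;7m🬎[38;2;21;25;8m[48;2;20;24;7m🬎[38;2;21;25;8m[48;2;20;24;7m🬎[38;2;21;25;8m[48;2;20;24;7m🬎[38;2;21;25;8m[48;2;20;24;7m🬎[38;2;21;25;8m[48;2;20;24;7m🬎[38;2;21;25;8m[48;2;20;24;7m🬎[38;2;21;25;8m[48;2;20;24;7m🬎[38;2;21;25;8m[48;2;20;24;7m🬎[0m
[38;2;18;22;7m[48;2;16;20;6m🬎[38;2;18;22;7m[48;2;16;20;6m🬎[38;2;18;22;7m[48;2;16;20;6m🬎[38;2;19;23;7m[48;2;129;129;129m🬂[38;2;116;116;116m[48;2;50;50;50m🬮[38;2;148;148;148m[48;2;63;63;63m🬁[38;2;135;135;135m[48;2;34;35;30m🬌[38;2;46;46;46m[48;2;18;22;6m🬓[38;2;18;22;7m[48;2;16;20;6m🬎[38;2;18;22;7m[48;2;16;20;6m🬎[0m
[38;2;15;19;6m[48;2;13;17;5m🬂[38;2;15;19;6m[48;2;13;17;5m🬂[38;2;15;19;6m[48;2;13;17;5m🬂[38;2;37;37;37m[48;2;13;17;5m🬁[38;2;37;37;37m[48;2;13;17;5m🬂[38;2;37;37;37m[48;2;13;17;5m🬆[38;2;37;37;37m[48;2;13;17;5m🬂[38;2;15;19;6m[48;2;13;17;5m🬂[38;2;15;19;6m[48;2;13;17;5m🬂[38;2;15;19;6m[48;2;13;17;5m🬂[0m
[38;2;11;15;4m[48;2;10;14;4m🬎[38;2;11;15;4m[48;2;10;14;4m🬎[38;2;11;15;4m[48;2;10;14;4m🬎[38;2;11;15;4m[48;2;10;14;4m🬎[38;2;11;15;4m[48;2;10;14;4m🬎[38;2;11;15;4m[48;2;10;14;4m🬎[38;2;11;15;4m[48;2;10;14;4m🬎[38;2;11;15;4m[48;2;10;14;4m🬎[38;2;11;15;4m[48;2;10;14;4m🬎[38;2;11;15;4m[48;2;10;14;4m🬎[0m
</frame>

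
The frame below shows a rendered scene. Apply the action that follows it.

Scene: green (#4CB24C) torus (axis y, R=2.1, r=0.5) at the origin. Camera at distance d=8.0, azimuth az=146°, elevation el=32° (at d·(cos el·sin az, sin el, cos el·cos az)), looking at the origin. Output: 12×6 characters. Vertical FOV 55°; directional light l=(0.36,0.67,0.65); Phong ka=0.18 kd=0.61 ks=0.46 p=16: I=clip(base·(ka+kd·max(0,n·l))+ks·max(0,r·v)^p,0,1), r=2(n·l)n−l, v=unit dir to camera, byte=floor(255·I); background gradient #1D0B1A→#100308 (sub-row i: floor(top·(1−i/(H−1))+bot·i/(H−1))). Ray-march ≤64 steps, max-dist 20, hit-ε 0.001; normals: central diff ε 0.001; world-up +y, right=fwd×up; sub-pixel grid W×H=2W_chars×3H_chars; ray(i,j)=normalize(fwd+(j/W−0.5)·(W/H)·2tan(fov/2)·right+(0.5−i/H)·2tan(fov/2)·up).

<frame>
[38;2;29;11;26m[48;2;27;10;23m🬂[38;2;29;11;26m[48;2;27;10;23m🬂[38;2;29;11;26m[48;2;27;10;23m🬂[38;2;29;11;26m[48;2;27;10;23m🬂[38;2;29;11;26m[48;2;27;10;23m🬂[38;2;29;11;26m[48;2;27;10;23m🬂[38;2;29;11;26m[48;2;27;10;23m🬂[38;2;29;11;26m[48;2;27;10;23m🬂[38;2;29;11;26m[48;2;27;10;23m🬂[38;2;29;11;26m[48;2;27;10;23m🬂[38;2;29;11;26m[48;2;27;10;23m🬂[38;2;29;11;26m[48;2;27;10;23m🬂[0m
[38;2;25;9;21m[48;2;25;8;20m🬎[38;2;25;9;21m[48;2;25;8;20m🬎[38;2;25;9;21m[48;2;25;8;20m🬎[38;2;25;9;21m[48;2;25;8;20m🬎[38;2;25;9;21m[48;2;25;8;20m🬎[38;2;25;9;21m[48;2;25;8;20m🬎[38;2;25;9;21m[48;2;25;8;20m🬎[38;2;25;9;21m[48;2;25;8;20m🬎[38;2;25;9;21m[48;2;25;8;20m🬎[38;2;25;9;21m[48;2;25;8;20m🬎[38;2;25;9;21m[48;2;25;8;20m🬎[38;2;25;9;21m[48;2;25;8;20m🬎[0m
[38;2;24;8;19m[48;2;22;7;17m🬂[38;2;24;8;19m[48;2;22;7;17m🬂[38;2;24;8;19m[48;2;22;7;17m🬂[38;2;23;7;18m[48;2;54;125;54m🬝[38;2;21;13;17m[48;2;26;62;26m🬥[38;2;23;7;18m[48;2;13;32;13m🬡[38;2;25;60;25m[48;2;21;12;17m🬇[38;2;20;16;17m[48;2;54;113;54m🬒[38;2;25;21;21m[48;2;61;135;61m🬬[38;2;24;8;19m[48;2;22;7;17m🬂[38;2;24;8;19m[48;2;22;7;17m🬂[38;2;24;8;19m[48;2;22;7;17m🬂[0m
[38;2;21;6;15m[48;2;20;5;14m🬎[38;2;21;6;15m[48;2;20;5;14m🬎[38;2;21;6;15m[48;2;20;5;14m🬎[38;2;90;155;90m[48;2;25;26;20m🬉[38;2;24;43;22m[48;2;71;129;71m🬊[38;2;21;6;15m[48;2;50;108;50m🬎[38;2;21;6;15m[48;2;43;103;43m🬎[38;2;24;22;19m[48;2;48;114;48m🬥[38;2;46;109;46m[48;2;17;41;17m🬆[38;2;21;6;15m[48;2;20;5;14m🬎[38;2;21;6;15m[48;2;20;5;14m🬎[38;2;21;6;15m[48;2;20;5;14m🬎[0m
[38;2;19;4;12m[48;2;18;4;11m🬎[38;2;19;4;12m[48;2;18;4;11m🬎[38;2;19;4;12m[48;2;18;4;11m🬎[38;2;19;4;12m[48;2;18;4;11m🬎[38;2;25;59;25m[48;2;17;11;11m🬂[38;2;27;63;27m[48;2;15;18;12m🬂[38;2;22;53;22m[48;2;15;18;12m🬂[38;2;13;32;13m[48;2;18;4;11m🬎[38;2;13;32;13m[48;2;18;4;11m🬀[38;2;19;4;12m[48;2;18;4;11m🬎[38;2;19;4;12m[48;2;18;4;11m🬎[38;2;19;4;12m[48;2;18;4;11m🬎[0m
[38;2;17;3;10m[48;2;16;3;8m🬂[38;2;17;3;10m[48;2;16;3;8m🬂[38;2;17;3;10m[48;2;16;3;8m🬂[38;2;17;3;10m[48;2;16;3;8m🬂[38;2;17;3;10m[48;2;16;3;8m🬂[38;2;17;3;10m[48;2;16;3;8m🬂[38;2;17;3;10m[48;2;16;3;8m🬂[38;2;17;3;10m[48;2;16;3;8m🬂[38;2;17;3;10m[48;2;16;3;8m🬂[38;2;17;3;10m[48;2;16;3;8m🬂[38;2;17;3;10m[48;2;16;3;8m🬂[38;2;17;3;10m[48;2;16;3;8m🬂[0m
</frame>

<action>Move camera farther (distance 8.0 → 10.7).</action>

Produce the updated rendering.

<frame>
[38;2;29;11;26m[48;2;27;10;23m🬂[38;2;29;11;26m[48;2;27;10;23m🬂[38;2;29;11;26m[48;2;27;10;23m🬂[38;2;29;11;26m[48;2;27;10;23m🬂[38;2;29;11;26m[48;2;27;10;23m🬂[38;2;29;11;26m[48;2;27;10;23m🬂[38;2;29;11;26m[48;2;27;10;23m🬂[38;2;29;11;26m[48;2;27;10;23m🬂[38;2;29;11;26m[48;2;27;10;23m🬂[38;2;29;11;26m[48;2;27;10;23m🬂[38;2;29;11;26m[48;2;27;10;23m🬂[38;2;29;11;26m[48;2;27;10;23m🬂[0m
[38;2;25;9;21m[48;2;25;8;20m🬎[38;2;25;9;21m[48;2;25;8;20m🬎[38;2;25;9;21m[48;2;25;8;20m🬎[38;2;25;9;21m[48;2;25;8;20m🬎[38;2;25;9;21m[48;2;25;8;20m🬎[38;2;25;9;21m[48;2;25;8;20m🬎[38;2;25;9;21m[48;2;25;8;20m🬎[38;2;25;9;21m[48;2;25;8;20m🬎[38;2;25;9;21m[48;2;25;8;20m🬎[38;2;25;9;21m[48;2;25;8;20m🬎[38;2;25;9;21m[48;2;25;8;20m🬎[38;2;25;9;21m[48;2;25;8;20m🬎[0m
[38;2;24;8;19m[48;2;22;7;17m🬂[38;2;24;8;19m[48;2;22;7;17m🬂[38;2;24;8;19m[48;2;22;7;17m🬂[38;2;24;8;19m[48;2;22;7;17m🬂[38;2;23;7;18m[48;2;31;72;31m🬝[38;2;19;17;16m[48;2;37;87;37m🬴[38;2;18;20;16m[48;2;40;93;40m🬰[38;2;23;7;18m[48;2;47;108;47m🬎[38;2;24;8;19m[48;2;22;7;17m🬂[38;2;24;8;19m[48;2;22;7;17m🬂[38;2;24;8;19m[48;2;22;7;17m🬂[38;2;24;8;19m[48;2;22;7;17m🬂[0m
[38;2;21;6;15m[48;2;20;5;14m🬎[38;2;21;6;15m[48;2;20;5;14m🬎[38;2;21;6;15m[48;2;20;5;14m🬎[38;2;21;6;15m[48;2;20;5;14m🬎[38;2;155;216;155m[48;2;34;71;33m🬇[38;2;33;79;33m[48;2;21;6;15m🬱[38;2;21;6;15m[48;2;23;53;23m🬎[38;2;18;33;17m[48;2;52;123;52m🬶[38;2;16;38;16m[48;2;20;5;14m🬄[38;2;21;6;15m[48;2;20;5;14m🬎[38;2;21;6;15m[48;2;20;5;14m🬎[38;2;21;6;15m[48;2;20;5;14m🬎[0m
[38;2;19;4;12m[48;2;18;4;11m🬎[38;2;19;4;12m[48;2;18;4;11m🬎[38;2;19;4;12m[48;2;18;4;11m🬎[38;2;19;4;12m[48;2;18;4;11m🬎[38;2;19;4;12m[48;2;18;4;11m🬎[38;2;13;32;13m[48;2;18;4;11m🬁[38;2;13;32;13m[48;2;18;4;11m🬂[38;2;19;4;12m[48;2;18;4;11m🬎[38;2;19;4;12m[48;2;18;4;11m🬎[38;2;19;4;12m[48;2;18;4;11m🬎[38;2;19;4;12m[48;2;18;4;11m🬎[38;2;19;4;12m[48;2;18;4;11m🬎[0m
[38;2;17;3;10m[48;2;16;3;8m🬂[38;2;17;3;10m[48;2;16;3;8m🬂[38;2;17;3;10m[48;2;16;3;8m🬂[38;2;17;3;10m[48;2;16;3;8m🬂[38;2;17;3;10m[48;2;16;3;8m🬂[38;2;17;3;10m[48;2;16;3;8m🬂[38;2;17;3;10m[48;2;16;3;8m🬂[38;2;17;3;10m[48;2;16;3;8m🬂[38;2;17;3;10m[48;2;16;3;8m🬂[38;2;17;3;10m[48;2;16;3;8m🬂[38;2;17;3;10m[48;2;16;3;8m🬂[38;2;17;3;10m[48;2;16;3;8m🬂[0m
</frame>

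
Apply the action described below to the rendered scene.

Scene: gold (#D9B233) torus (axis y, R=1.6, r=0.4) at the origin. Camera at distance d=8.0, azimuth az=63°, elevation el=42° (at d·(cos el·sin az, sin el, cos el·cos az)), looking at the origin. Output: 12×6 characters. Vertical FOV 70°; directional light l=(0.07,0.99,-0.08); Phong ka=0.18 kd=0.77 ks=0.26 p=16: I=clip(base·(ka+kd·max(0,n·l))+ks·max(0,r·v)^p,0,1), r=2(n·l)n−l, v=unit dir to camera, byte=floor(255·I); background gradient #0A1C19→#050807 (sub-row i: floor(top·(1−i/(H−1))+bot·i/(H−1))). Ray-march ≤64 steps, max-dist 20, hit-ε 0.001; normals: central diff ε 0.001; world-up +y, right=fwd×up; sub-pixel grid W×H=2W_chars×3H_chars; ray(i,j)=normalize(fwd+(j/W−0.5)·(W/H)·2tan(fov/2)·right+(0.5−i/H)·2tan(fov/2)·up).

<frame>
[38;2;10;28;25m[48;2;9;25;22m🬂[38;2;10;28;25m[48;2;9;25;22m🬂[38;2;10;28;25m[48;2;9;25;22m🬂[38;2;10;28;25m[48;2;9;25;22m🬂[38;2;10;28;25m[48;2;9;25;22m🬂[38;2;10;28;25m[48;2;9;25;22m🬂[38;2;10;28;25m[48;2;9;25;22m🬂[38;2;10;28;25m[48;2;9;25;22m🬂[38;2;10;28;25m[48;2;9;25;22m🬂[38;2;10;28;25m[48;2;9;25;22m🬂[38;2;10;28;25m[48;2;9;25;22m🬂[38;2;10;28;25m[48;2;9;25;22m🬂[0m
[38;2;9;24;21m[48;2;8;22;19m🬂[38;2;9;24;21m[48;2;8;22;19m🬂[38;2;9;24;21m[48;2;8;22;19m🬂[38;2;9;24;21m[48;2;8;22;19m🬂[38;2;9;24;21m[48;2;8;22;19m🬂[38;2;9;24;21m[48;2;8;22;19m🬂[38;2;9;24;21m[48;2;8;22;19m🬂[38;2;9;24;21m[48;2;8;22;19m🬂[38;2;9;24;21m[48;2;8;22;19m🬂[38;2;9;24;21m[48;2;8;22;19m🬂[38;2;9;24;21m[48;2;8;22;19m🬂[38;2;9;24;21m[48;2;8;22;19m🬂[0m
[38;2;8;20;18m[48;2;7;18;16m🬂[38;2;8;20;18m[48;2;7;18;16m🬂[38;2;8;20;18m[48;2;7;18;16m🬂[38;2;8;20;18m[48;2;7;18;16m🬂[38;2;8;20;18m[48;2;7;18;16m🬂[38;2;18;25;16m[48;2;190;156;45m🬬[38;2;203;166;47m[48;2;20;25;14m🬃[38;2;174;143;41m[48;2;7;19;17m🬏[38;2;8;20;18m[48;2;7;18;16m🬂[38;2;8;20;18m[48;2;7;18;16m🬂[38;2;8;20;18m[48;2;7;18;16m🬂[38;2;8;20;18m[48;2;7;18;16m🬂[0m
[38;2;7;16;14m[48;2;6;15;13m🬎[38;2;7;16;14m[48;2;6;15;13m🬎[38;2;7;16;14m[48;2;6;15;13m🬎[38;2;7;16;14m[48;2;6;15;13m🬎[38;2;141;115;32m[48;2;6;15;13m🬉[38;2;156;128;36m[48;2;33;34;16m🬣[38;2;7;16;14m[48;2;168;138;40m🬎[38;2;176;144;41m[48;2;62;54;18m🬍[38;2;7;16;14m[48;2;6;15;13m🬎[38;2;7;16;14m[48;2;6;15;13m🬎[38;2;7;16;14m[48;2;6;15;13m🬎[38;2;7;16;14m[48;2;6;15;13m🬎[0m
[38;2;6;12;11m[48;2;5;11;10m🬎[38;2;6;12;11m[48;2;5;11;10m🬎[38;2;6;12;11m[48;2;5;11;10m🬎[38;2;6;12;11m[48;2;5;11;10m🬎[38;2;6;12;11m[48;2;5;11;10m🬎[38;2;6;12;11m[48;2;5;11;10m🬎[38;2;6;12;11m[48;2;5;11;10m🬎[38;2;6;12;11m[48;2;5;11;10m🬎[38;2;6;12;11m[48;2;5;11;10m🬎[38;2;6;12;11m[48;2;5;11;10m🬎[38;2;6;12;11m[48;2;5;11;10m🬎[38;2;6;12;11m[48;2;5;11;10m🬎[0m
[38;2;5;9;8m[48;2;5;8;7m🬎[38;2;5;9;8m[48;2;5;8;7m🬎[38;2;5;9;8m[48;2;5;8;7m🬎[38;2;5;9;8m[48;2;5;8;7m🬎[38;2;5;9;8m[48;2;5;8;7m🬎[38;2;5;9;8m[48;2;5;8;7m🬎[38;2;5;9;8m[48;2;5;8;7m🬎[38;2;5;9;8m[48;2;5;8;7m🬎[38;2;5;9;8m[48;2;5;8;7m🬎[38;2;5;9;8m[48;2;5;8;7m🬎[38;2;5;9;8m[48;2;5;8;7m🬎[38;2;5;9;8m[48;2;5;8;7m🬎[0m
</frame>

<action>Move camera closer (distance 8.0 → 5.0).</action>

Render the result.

<frame>
[38;2;10;28;25m[48;2;9;25;22m🬂[38;2;10;28;25m[48;2;9;25;22m🬂[38;2;10;28;25m[48;2;9;25;22m🬂[38;2;10;28;25m[48;2;9;25;22m🬂[38;2;10;28;25m[48;2;9;25;22m🬂[38;2;10;28;25m[48;2;9;25;22m🬂[38;2;10;28;25m[48;2;9;25;22m🬂[38;2;10;28;25m[48;2;9;25;22m🬂[38;2;10;28;25m[48;2;9;25;22m🬂[38;2;10;28;25m[48;2;9;25;22m🬂[38;2;10;28;25m[48;2;9;25;22m🬂[38;2;10;28;25m[48;2;9;25;22m🬂[0m
[38;2;9;24;21m[48;2;8;22;19m🬂[38;2;9;24;21m[48;2;8;22;19m🬂[38;2;9;24;21m[48;2;8;22;19m🬂[38;2;9;24;21m[48;2;8;22;19m🬂[38;2;9;24;21m[48;2;8;22;19m🬂[38;2;9;24;21m[48;2;8;22;19m🬂[38;2;9;24;21m[48;2;8;22;19m🬂[38;2;9;24;21m[48;2;8;22;19m🬂[38;2;9;24;21m[48;2;8;22;19m🬂[38;2;9;24;21m[48;2;8;22;19m🬂[38;2;9;24;21m[48;2;8;22;19m🬂[38;2;9;24;21m[48;2;8;22;19m🬂[0m
[38;2;8;20;18m[48;2;7;18;16m🬂[38;2;8;20;18m[48;2;7;18;16m🬂[38;2;8;20;18m[48;2;7;18;16m🬂[38;2;8;20;18m[48;2;7;18;16m🬂[38;2;7;19;17m[48;2;181;149;42m🬆[38;2;157;128;37m[48;2;18;23;14m🬍[38;2;199;163;46m[48;2;53;49;19m🬂[38;2;18;24;15m[48;2;150;123;35m🬒[38;2;196;161;46m[48;2;7;19;17m🬏[38;2;8;20;18m[48;2;7;18;16m🬂[38;2;8;20;18m[48;2;7;18;16m🬂[38;2;8;20;18m[48;2;7;18;16m🬂[0m
[38;2;7;16;14m[48;2;6;15;13m🬎[38;2;7;16;14m[48;2;6;15;13m🬎[38;2;7;16;14m[48;2;6;15;13m🬎[38;2;154;126;36m[48;2;6;16;14m▐[38;2;77;63;18m[48;2;198;162;46m🬉[38;2;186;152;43m[48;2;6;16;14m🬏[38;2;7;16;14m[48;2;6;15;13m🬎[38;2;35;34;14m[48;2;191;156;45m🬎[38;2;192;158;45m[48;2;139;114;32m🬝[38;2;7;16;14m[48;2;6;15;13m🬎[38;2;7;16;14m[48;2;6;15;13m🬎[38;2;7;16;14m[48;2;6;15;13m🬎[0m
[38;2;6;12;11m[48;2;5;11;10m🬎[38;2;6;12;11m[48;2;5;11;10m🬎[38;2;6;12;11m[48;2;5;11;10m🬎[38;2;6;12;11m[48;2;5;11;10m🬎[38;2;151;124;35m[48;2;25;25;12m🬂[38;2;176;146;47m[48;2;5;11;10m🬎[38;2;193;161;56m[48;2;22;21;9m🬎[38;2;184;154;52m[48;2;36;34;14m🬆[38;2;145;119;34m[48;2;5;11;10m🬀[38;2;6;12;11m[48;2;5;11;10m🬎[38;2;6;12;11m[48;2;5;11;10m🬎[38;2;6;12;11m[48;2;5;11;10m🬎[0m
[38;2;5;9;8m[48;2;5;8;7m🬎[38;2;5;9;8m[48;2;5;8;7m🬎[38;2;5;9;8m[48;2;5;8;7m🬎[38;2;5;9;8m[48;2;5;8;7m🬎[38;2;5;9;8m[48;2;5;8;7m🬎[38;2;5;9;8m[48;2;5;8;7m🬎[38;2;5;9;8m[48;2;5;8;7m🬎[38;2;5;9;8m[48;2;5;8;7m🬎[38;2;5;9;8m[48;2;5;8;7m🬎[38;2;5;9;8m[48;2;5;8;7m🬎[38;2;5;9;8m[48;2;5;8;7m🬎[38;2;5;9;8m[48;2;5;8;7m🬎[0m
</frame>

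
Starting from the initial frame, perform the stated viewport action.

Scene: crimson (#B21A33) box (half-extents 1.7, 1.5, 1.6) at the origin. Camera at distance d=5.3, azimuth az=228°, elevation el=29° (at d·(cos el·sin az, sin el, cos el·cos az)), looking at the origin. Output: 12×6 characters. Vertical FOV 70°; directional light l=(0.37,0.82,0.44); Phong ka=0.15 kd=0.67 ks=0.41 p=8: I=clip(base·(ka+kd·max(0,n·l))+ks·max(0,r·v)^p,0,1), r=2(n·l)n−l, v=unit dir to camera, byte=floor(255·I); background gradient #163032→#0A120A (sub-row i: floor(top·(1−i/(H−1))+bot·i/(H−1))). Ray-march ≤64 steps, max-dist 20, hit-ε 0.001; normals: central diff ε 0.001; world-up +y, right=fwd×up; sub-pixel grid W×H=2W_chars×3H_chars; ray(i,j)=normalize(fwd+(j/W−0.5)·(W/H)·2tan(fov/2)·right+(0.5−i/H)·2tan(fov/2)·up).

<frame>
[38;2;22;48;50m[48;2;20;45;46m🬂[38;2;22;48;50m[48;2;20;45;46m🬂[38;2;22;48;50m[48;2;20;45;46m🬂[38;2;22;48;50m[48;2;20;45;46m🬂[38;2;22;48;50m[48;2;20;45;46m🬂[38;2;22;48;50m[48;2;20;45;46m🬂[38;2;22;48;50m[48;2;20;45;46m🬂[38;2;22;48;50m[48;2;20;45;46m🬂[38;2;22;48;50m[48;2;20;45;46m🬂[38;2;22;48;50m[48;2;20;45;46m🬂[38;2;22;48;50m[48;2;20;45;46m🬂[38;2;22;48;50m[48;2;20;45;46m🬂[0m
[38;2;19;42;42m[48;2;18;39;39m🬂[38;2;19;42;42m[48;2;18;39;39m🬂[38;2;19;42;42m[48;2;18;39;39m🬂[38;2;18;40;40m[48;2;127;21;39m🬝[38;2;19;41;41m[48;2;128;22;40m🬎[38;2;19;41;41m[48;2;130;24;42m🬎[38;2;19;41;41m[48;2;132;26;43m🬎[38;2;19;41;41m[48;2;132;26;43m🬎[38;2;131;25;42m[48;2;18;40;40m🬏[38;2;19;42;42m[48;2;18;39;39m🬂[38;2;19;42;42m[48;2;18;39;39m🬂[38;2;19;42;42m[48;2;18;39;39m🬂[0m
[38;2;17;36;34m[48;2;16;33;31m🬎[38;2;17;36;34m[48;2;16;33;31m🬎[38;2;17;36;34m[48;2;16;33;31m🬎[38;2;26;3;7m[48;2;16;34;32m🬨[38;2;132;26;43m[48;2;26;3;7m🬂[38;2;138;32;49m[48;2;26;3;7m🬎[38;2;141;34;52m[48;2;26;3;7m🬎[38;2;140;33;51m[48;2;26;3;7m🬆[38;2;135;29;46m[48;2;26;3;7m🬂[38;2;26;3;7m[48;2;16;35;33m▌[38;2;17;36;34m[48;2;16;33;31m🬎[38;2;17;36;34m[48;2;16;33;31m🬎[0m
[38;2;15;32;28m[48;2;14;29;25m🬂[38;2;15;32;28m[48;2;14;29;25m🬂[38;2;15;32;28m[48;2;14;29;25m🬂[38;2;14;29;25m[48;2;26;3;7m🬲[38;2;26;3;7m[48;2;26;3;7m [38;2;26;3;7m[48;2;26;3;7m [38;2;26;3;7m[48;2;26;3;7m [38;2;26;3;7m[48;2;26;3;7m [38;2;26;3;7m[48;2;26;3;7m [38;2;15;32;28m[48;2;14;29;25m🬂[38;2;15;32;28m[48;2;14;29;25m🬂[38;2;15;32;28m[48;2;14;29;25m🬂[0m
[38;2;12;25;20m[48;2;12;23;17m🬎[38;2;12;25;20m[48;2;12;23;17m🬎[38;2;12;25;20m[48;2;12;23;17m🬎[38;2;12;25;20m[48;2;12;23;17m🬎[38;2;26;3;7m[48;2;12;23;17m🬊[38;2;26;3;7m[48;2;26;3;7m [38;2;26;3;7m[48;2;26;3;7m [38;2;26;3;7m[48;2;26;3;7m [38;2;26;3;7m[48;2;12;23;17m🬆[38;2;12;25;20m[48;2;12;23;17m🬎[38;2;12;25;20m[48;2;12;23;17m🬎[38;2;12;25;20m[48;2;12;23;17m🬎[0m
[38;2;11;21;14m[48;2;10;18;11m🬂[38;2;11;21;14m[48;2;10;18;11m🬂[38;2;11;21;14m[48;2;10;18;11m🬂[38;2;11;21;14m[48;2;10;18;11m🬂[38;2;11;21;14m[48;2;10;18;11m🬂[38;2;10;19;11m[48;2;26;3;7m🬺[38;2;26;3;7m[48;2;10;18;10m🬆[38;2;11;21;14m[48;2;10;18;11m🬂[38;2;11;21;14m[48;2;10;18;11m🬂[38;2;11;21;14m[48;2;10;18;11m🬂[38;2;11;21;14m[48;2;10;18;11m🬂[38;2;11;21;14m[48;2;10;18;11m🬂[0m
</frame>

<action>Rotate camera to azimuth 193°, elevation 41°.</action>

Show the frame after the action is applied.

<frame>
[38;2;22;48;50m[48;2;20;45;46m🬂[38;2;22;48;50m[48;2;20;45;46m🬂[38;2;22;48;50m[48;2;20;45;46m🬂[38;2;22;48;50m[48;2;20;45;46m🬂[38;2;22;48;50m[48;2;20;45;46m🬂[38;2;22;48;50m[48;2;20;45;46m🬂[38;2;22;48;50m[48;2;20;45;46m🬂[38;2;22;48;50m[48;2;20;45;46m🬂[38;2;22;48;50m[48;2;20;45;46m🬂[38;2;22;48;50m[48;2;20;45;46m🬂[38;2;22;48;50m[48;2;20;45;46m🬂[38;2;22;48;50m[48;2;20;45;46m🬂[0m
[38;2;19;42;42m[48;2;18;39;39m🬂[38;2;19;42;42m[48;2;18;39;39m🬂[38;2;19;42;42m[48;2;18;39;39m🬂[38;2;19;42;42m[48;2;18;39;39m🬂[38;2;19;41;41m[48;2;146;40;57m🬆[38;2;19;42;42m[48;2;142;35;53m🬂[38;2;19;42;42m[48;2;136;30;48m🬂[38;2;19;41;41m[48;2;133;26;44m🬎[38;2;19;41;41m[48;2;128;22;40m🬎[38;2;19;42;42m[48;2;18;39;39m🬂[38;2;19;42;42m[48;2;18;39;39m🬂[38;2;19;42;42m[48;2;18;39;39m🬂[0m
[38;2;17;36;34m[48;2;16;33;31m🬎[38;2;17;36;34m[48;2;16;33;31m🬎[38;2;16;35;33m[48;2;26;3;7m🬝[38;2;21;20;21m[48;2;171;64;82m🬐[38;2;165;59;77m[48;2;185;79;96m🬎[38;2;158;52;69m[48;2;175;69;87m🬊[38;2;148;42;59m[48;2;162;56;73m🬊[38;2;138;31;49m[48;2;147;41;58m🬊[38;2;130;24;42m[48;2;136;29;47m🬊[38;2;17;36;34m[48;2;16;33;31m🬎[38;2;17;36;34m[48;2;16;33;31m🬎[38;2;17;36;34m[48;2;16;33;31m🬎[0m
[38;2;15;32;28m[48;2;14;29;25m🬂[38;2;15;32;28m[48;2;14;29;25m🬂[38;2;15;32;28m[48;2;14;29;25m🬂[38;2;26;3;7m[48;2;14;28;24m🬬[38;2;26;3;7m[48;2;26;3;7m [38;2;26;3;7m[48;2;26;3;7m [38;2;26;3;7m[48;2;26;3;7m [38;2;154;48;65m[48;2;26;3;7m🬂[38;2;139;33;51m[48;2;26;3;7m🬂[38;2;15;32;28m[48;2;14;29;25m🬂[38;2;15;32;28m[48;2;14;29;25m🬂[38;2;15;32;28m[48;2;14;29;25m🬂[0m
[38;2;12;25;20m[48;2;12;23;17m🬎[38;2;12;25;20m[48;2;12;23;17m🬎[38;2;12;25;20m[48;2;12;23;17m🬎[38;2;12;24;18m[48;2;26;3;7m🬲[38;2;26;3;7m[48;2;12;23;17m🬎[38;2;26;3;7m[48;2;26;3;7m [38;2;26;3;7m[48;2;26;3;7m [38;2;26;3;7m[48;2;26;3;7m [38;2;26;3;7m[48;2;12;24;19m▌[38;2;12;25;20m[48;2;12;23;17m🬎[38;2;12;25;20m[48;2;12;23;17m🬎[38;2;12;25;20m[48;2;12;23;17m🬎[0m
[38;2;11;21;14m[48;2;10;18;11m🬂[38;2;11;21;14m[48;2;10;18;11m🬂[38;2;11;21;14m[48;2;10;18;11m🬂[38;2;11;21;14m[48;2;10;18;11m🬂[38;2;11;21;14m[48;2;10;18;11m🬂[38;2;11;21;14m[48;2;10;18;11m🬂[38;2;11;21;14m[48;2;10;18;11m🬂[38;2;26;3;7m[48;2;10;18;11m🬂[38;2;11;21;14m[48;2;10;18;11m🬂[38;2;11;21;14m[48;2;10;18;11m🬂[38;2;11;21;14m[48;2;10;18;11m🬂[38;2;11;21;14m[48;2;10;18;11m🬂[0m
</frame>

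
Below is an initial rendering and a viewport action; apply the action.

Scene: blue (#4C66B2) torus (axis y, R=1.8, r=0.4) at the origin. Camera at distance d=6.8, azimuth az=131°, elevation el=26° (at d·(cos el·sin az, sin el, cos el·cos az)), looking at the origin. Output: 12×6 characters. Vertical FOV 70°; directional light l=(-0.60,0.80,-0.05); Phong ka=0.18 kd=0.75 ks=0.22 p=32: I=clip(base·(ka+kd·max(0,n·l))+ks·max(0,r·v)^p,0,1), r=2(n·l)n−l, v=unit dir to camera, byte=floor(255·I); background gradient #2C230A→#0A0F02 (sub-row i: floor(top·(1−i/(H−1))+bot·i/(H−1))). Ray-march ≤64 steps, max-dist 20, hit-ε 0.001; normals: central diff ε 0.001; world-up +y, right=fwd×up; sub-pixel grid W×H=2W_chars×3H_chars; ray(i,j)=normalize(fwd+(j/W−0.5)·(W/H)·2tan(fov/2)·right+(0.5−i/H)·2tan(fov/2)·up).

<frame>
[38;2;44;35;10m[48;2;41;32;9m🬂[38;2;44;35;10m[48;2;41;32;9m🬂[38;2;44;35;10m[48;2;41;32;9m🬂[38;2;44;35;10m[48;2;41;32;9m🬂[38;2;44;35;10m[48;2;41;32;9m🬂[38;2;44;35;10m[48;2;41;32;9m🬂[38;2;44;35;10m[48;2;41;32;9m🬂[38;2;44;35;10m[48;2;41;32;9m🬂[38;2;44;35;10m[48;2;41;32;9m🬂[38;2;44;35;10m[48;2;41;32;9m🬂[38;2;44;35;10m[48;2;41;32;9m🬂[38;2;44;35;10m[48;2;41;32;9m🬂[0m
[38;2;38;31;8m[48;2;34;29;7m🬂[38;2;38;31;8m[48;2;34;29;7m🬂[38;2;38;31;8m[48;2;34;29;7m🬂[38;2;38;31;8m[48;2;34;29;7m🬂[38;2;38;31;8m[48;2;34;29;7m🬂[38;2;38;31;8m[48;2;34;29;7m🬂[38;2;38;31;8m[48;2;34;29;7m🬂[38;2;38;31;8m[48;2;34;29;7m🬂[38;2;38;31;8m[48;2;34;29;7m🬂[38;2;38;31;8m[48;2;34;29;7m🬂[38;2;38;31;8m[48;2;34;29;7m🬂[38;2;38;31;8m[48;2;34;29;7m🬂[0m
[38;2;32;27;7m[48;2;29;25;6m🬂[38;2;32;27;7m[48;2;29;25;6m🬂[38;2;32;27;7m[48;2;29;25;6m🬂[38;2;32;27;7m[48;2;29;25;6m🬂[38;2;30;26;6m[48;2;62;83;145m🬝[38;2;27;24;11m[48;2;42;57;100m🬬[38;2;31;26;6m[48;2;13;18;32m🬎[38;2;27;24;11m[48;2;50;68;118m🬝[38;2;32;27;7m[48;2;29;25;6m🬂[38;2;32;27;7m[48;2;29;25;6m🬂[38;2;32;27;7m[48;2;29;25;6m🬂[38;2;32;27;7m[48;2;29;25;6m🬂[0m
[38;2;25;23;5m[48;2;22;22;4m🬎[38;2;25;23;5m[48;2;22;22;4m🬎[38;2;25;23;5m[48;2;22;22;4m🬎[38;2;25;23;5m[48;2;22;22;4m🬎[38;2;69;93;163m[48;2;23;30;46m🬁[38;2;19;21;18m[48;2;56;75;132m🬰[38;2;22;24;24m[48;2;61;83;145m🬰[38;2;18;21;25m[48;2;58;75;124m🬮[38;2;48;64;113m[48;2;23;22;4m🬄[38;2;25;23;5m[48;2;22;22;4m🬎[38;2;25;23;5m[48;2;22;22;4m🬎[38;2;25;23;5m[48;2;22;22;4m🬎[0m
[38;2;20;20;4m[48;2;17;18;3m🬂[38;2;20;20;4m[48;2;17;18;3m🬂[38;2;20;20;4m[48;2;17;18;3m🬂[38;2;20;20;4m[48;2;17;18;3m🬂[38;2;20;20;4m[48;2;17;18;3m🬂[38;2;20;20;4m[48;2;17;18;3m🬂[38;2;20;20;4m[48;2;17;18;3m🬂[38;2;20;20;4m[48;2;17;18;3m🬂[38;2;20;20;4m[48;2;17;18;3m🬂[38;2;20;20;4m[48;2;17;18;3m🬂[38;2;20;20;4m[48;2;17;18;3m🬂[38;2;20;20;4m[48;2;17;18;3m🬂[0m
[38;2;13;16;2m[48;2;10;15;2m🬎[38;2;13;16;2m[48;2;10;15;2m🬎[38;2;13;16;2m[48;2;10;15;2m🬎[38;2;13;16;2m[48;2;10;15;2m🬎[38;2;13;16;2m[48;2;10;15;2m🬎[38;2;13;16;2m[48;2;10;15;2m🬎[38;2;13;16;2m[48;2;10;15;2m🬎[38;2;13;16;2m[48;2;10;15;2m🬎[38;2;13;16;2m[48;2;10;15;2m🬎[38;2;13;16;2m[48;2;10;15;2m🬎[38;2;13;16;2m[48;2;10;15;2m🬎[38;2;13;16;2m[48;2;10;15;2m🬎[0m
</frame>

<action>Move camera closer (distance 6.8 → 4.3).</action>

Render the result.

<frame>
[38;2;44;35;10m[48;2;41;32;9m🬂[38;2;44;35;10m[48;2;41;32;9m🬂[38;2;44;35;10m[48;2;41;32;9m🬂[38;2;44;35;10m[48;2;41;32;9m🬂[38;2;44;35;10m[48;2;41;32;9m🬂[38;2;44;35;10m[48;2;41;32;9m🬂[38;2;44;35;10m[48;2;41;32;9m🬂[38;2;44;35;10m[48;2;41;32;9m🬂[38;2;44;35;10m[48;2;41;32;9m🬂[38;2;44;35;10m[48;2;41;32;9m🬂[38;2;44;35;10m[48;2;41;32;9m🬂[38;2;44;35;10m[48;2;41;32;9m🬂[0m
[38;2;38;31;8m[48;2;34;29;7m🬂[38;2;38;31;8m[48;2;34;29;7m🬂[38;2;38;31;8m[48;2;34;29;7m🬂[38;2;38;31;8m[48;2;34;29;7m🬂[38;2;38;31;8m[48;2;34;29;7m🬂[38;2;38;31;8m[48;2;34;29;7m🬂[38;2;38;31;8m[48;2;34;29;7m🬂[38;2;38;31;8m[48;2;34;29;7m🬂[38;2;38;31;8m[48;2;34;29;7m🬂[38;2;38;31;8m[48;2;34;29;7m🬂[38;2;38;31;8m[48;2;34;29;7m🬂[38;2;38;31;8m[48;2;34;29;7m🬂[0m
[38;2;32;27;7m[48;2;29;25;6m🬂[38;2;32;27;7m[48;2;29;25;6m🬂[38;2;32;27;7m[48;2;29;25;6m🬂[38;2;31;26;6m[48;2;58;78;137m🬎[38;2;30;29;25m[48;2;60;80;135m🬡[38;2;22;22;19m[48;2;37;50;86m🬰[38;2;32;27;7m[48;2;16;22;39m🬂[38;2;22;22;19m[48;2;31;42;73m🬰[38;2;51;68;120m[48;2;26;24;13m🬢[38;2;63;85;149m[48;2;30;26;6m🬏[38;2;32;27;7m[48;2;29;25;6m🬂[38;2;32;27;7m[48;2;29;25;6m🬂[0m
[38;2;25;23;5m[48;2;22;22;4m🬎[38;2;25;23;5m[48;2;22;22;4m🬎[38;2;27;36;63m[48;2;21;21;11m🬉[38;2;59;80;141m[48;2;34;46;81m🬎[38;2;24;25;18m[48;2;53;71;124m🬎[38;2;25;23;5m[48;2;61;82;144m🬎[38;2;25;23;5m[48;2;62;83;146m🬎[38;2;25;23;5m[48;2;62;82;141m🬎[38;2;25;31;43m[48;2;77;96;152m🬆[38;2;57;77;134m[48;2;42;57;99m🬎[38;2;25;23;5m[48;2;22;22;4m🬎[38;2;25;23;5m[48;2;22;22;4m🬎[0m
[38;2;20;20;4m[48;2;17;18;3m🬂[38;2;20;20;4m[48;2;17;18;3m🬂[38;2;20;20;4m[48;2;17;18;3m🬂[38;2;14;19;34m[48;2;16;18;3m🬎[38;2;30;40;71m[48;2;13;18;32m🬂[38;2;39;53;93m[48;2;15;20;36m🬂[38;2;43;57;101m[48;2;17;24;42m🬂[38;2;42;56;99m[48;2;17;23;42m🬂[38;2;37;49;87m[48;2;15;19;27m🬂[38;2;29;39;69m[48;2;16;18;9m🬀[38;2;20;20;4m[48;2;17;18;3m🬂[38;2;20;20;4m[48;2;17;18;3m🬂[0m
[38;2;13;16;2m[48;2;10;15;2m🬎[38;2;13;16;2m[48;2;10;15;2m🬎[38;2;13;16;2m[48;2;10;15;2m🬎[38;2;13;16;2m[48;2;10;15;2m🬎[38;2;13;16;2m[48;2;10;15;2m🬎[38;2;13;16;2m[48;2;10;15;2m🬎[38;2;13;16;2m[48;2;10;15;2m🬎[38;2;13;16;2m[48;2;10;15;2m🬎[38;2;13;16;2m[48;2;10;15;2m🬎[38;2;13;16;2m[48;2;10;15;2m🬎[38;2;13;16;2m[48;2;10;15;2m🬎[38;2;13;16;2m[48;2;10;15;2m🬎[0m
</frame>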